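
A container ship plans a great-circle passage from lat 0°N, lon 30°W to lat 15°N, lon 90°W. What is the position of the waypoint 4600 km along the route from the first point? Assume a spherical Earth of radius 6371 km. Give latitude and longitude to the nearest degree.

The haversine formula gives a central angle δ ≈ 1.067 rad (61.1°) between the endpoints. The total great-circle distance is δ·R ≈ 1.067 × 6371 ≈ 6796 km, so the target fraction is f = 4600/6796 ≈ 0.677.
Interpolate at f ≈ 0.677 with slerp weights a = sin((1−f)δ)/sin δ ≈ 0.386, b = sin(fδ)/sin δ ≈ 0.755.
p = a·p₁ + b·p₂ ≈ (0.334, -0.922, 0.195); φ = arcsin(p_z) ≈ 11.27°, λ = atan2(p_y, p_x) ≈ -70.07°.

≈ lat 11°N, lon 70°W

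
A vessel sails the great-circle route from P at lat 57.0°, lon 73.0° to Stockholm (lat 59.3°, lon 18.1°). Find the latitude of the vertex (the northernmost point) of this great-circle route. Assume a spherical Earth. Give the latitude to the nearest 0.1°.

≈ 61.3°

The great circle lies in the plane with unit normal n̂ = (p₁ × p₂)/|p₁ × p₂|.
Here n̂_z ≈ -0.481; the vertex latitude is φ_max = arccos|n̂_z| ≈ 61.3°.
Check via Clairaut: cos φ_max = |cos φ₁| · sin C = cos(57.0°)·sin(62.0°) ≈ 0.481, again giving ≈ 61.3°.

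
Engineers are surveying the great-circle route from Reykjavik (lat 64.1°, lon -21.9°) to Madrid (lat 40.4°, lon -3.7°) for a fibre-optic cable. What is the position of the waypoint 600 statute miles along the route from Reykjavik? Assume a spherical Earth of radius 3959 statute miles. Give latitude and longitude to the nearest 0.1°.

Write both endpoints as unit vectors p₁, p₂ with components (cos φ cos λ, cos φ sin λ, sin φ).
The central angle between the endpoints is δ = arccos(p₁·p₂) ≈ 0.453 rad (26.0°). The total great-circle distance is δ·R ≈ 0.453 × 3959 ≈ 1794 mi, so the target fraction is f = 600/1794 ≈ 0.334.
Interpolate at f ≈ 0.334 with slerp weights a = sin((1−f)δ)/sin δ ≈ 0.679, b = sin(fδ)/sin δ ≈ 0.345.
p = a·p₁ + b·p₂ ≈ (0.537, -0.127, 0.834); φ = arcsin(p_z) ≈ 56.50°, λ = atan2(p_y, p_x) ≈ -13.36°.

≈ lat 56.5°, lon -13.4°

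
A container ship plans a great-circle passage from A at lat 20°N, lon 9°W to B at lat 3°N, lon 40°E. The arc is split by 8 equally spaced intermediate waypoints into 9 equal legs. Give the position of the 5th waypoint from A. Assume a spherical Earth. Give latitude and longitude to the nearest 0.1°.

≈ lat 11.6°N, lon 19.0°E

Convert each endpoint to a unit vector on the sphere (x = cos φ cos λ, y = cos φ sin λ, z = sin φ).
The central angle between the endpoints is δ = arccos(p₁·p₂) ≈ 0.885 rad (50.7°).
Interpolate at f = 5/9 with slerp weights a = sin((1−f)δ)/sin δ ≈ 0.495, b = sin(fδ)/sin δ ≈ 0.610.
p = a·p₁ + b·p₂ ≈ (0.926, 0.319, 0.201); φ = arcsin(p_z) ≈ 11.61°, λ = atan2(p_y, p_x) ≈ 18.99°.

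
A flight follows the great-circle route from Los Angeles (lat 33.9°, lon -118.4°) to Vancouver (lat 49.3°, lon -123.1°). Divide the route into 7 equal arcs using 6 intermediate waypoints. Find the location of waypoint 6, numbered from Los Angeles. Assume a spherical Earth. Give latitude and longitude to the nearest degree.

≈ lat 47°, lon -122°

From cos δ = sin φ₁ sin φ₂ + cos φ₁ cos φ₂ cos Δλ, the central angle is δ ≈ 0.276 rad (15.8°).
Interpolate at f = 6/7 with slerp weights a = sin((1−f)δ)/sin δ ≈ 0.145, b = sin(fδ)/sin δ ≈ 0.860.
p = a·p₁ + b·p₂ ≈ (-0.363, -0.575, 0.733); φ = arcsin(p_z) ≈ 47.11°, λ = atan2(p_y, p_x) ≈ -122.27°.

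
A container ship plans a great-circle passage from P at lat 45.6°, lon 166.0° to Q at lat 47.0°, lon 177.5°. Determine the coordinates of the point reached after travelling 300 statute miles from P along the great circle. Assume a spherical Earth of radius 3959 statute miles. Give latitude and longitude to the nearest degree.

≈ lat 46°, lon 172°

Write both endpoints as unit vectors p₁, p₂ with components (cos φ cos λ, cos φ sin λ, sin φ).
The central angle between the endpoints is δ = arccos(p₁·p₂) ≈ 0.141 rad (8.1°). The total great-circle distance is δ·R ≈ 0.141 × 3959 ≈ 557 mi, so the target fraction is f = 300/557 ≈ 0.539.
Interpolate at f ≈ 0.539 with slerp weights a = sin((1−f)δ)/sin δ ≈ 0.463, b = sin(fδ)/sin δ ≈ 0.540.
p = a·p₁ + b·p₂ ≈ (-0.682, 0.094, 0.725); φ = arcsin(p_z) ≈ 46.50°, λ = atan2(p_y, p_x) ≈ 172.12°.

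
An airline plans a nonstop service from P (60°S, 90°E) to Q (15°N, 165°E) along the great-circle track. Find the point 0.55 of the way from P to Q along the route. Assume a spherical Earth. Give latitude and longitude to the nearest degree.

From cos δ = sin φ₁ sin φ₂ + cos φ₁ cos φ₂ cos Δλ, the central angle is δ ≈ 1.670 rad (95.7°).
Interpolate at f = 0.55 with slerp weights a = sin((1−f)δ)/sin δ ≈ 0.686, b = sin(fδ)/sin δ ≈ 0.799.
p = a·p₁ + b·p₂ ≈ (-0.745, 0.543, -0.388); φ = arcsin(p_z) ≈ -22.80°, λ = atan2(p_y, p_x) ≈ 143.93°.

≈ (23°S, 144°E)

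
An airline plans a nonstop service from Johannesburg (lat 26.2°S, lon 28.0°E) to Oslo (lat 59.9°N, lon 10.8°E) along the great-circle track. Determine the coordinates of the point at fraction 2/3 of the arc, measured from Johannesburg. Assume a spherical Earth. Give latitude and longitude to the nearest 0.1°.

From cos δ = sin φ₁ sin φ₂ + cos φ₁ cos φ₂ cos Δλ, the central angle is δ ≈ 1.523 rad (87.3°).
Interpolate at f = 2/3 with slerp weights a = sin((1−f)δ)/sin δ ≈ 0.487, b = sin(fδ)/sin δ ≈ 0.851.
p = a·p₁ + b·p₂ ≈ (0.805, 0.285, 0.521); φ = arcsin(p_z) ≈ 31.40°, λ = atan2(p_y, p_x) ≈ 19.50°.

≈ lat 31.4°N, lon 19.5°E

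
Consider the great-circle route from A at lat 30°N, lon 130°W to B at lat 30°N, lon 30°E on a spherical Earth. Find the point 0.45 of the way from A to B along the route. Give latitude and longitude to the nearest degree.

Convert each endpoint to a unit vector on the sphere (x = cos φ cos λ, y = cos φ sin λ, z = sin φ).
The central angle between the endpoints is δ = arccos(p₁·p₂) ≈ 2.043 rad (117.1°).
Interpolate at f = 0.45 with slerp weights a = sin((1−f)δ)/sin δ ≈ 1.012, b = sin(fδ)/sin δ ≈ 0.893.
p = a·p₁ + b·p₂ ≈ (0.106, -0.285, 0.953); φ = arcsin(p_z) ≈ 72.29°, λ = atan2(p_y, p_x) ≈ -69.59°.

≈ lat 72°N, lon 70°W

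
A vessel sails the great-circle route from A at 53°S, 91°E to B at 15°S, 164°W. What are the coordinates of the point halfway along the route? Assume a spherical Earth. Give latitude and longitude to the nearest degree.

Write both endpoints as unit vectors p₁, p₂ with components (cos φ cos λ, cos φ sin λ, sin φ).
The central angle between the endpoints is δ = arccos(p₁·p₂) ≈ 1.515 rad (86.8°).
Interpolate at f = 1/2 with slerp weights a = sin((1−f)δ)/sin δ ≈ 0.688, b = sin(fδ)/sin δ ≈ 0.688.
p = a·p₁ + b·p₂ ≈ (-0.646, 0.231, -0.728); φ = arcsin(p_z) ≈ -46.68°, λ = atan2(p_y, p_x) ≈ 160.34°.

≈ 47°S, 160°E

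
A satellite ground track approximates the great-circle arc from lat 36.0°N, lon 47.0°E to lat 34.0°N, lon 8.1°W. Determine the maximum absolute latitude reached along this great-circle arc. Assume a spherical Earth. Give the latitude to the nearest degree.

The great circle lies in the plane with unit normal n̂ = (p₁ × p₂)/|p₁ × p₂|.
Here n̂_z ≈ -0.784; the vertex latitude is φ_max = arccos|n̂_z| ≈ 38.4°.
Check via Clairaut: cos φ_max = |cos φ₁| · sin C = cos(36.0°)·sin(75.7°) ≈ 0.784, again giving ≈ 38.4°.

≈ 38°N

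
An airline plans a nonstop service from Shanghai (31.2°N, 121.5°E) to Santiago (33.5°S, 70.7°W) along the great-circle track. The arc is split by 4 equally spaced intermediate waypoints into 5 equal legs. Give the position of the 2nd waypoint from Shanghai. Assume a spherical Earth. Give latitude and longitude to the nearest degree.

Write both endpoints as unit vectors p₁, p₂ with components (cos φ cos λ, cos φ sin λ, sin φ).
The central angle between the endpoints is δ = arccos(p₁·p₂) ≈ 2.957 rad (169.4°).
Interpolate at f = 2/5 with slerp weights a = sin((1−f)δ)/sin δ ≈ 5.347, b = sin(fδ)/sin δ ≈ 5.055.
p = a·p₁ + b·p₂ ≈ (-0.997, -0.078, -0.020); φ = arcsin(p_z) ≈ -1.13°, λ = atan2(p_y, p_x) ≈ -175.51°.

≈ 1°S, 176°W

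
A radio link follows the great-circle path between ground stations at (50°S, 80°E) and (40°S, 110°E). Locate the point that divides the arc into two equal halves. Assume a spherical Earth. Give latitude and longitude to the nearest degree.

From cos δ = sin φ₁ sin φ₂ + cos φ₁ cos φ₂ cos Δλ, the central angle is δ ≈ 0.406 rad (23.2°).
Interpolate at f = 1/2 with slerp weights a = sin((1−f)δ)/sin δ ≈ 0.510, b = sin(fδ)/sin δ ≈ 0.510.
p = a·p₁ + b·p₂ ≈ (-0.077, 0.691, -0.719); φ = arcsin(p_z) ≈ -45.99°, λ = atan2(p_y, p_x) ≈ 96.34°.

≈ (46°S, 96°E)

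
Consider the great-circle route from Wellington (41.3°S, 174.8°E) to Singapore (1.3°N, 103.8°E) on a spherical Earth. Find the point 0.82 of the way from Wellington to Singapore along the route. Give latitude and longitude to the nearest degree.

Convert each endpoint to a unit vector on the sphere (x = cos φ cos λ, y = cos φ sin λ, z = sin φ).
The central angle between the endpoints is δ = arccos(p₁·p₂) ≈ 1.339 rad (76.7°).
Interpolate at f = 0.82 with slerp weights a = sin((1−f)δ)/sin δ ≈ 0.245, b = sin(fδ)/sin δ ≈ 0.915.
p = a·p₁ + b·p₂ ≈ (-0.402, 0.905, -0.141); φ = arcsin(p_z) ≈ -8.11°, λ = atan2(p_y, p_x) ≈ 113.94°.

≈ 8°S, 114°E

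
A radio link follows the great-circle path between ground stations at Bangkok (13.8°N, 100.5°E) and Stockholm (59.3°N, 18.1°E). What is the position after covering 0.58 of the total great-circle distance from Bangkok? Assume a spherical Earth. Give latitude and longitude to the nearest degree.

≈ 48°N, 68°E

Convert each endpoint to a unit vector on the sphere (x = cos φ cos λ, y = cos φ sin λ, z = sin φ).
The central angle between the endpoints is δ = arccos(p₁·p₂) ≈ 1.297 rad (74.3°).
Interpolate at f = 0.58 with slerp weights a = sin((1−f)δ)/sin δ ≈ 0.538, b = sin(fδ)/sin δ ≈ 0.710.
p = a·p₁ + b·p₂ ≈ (0.249, 0.626, 0.739); φ = arcsin(p_z) ≈ 47.61°, λ = atan2(p_y, p_x) ≈ 68.31°.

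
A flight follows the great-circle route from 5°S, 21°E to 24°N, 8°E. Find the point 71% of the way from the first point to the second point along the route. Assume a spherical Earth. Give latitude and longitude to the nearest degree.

≈ 16°N, 12°E

Write both endpoints as unit vectors p₁, p₂ with components (cos φ cos λ, cos φ sin λ, sin φ).
The central angle between the endpoints is δ = arccos(p₁·p₂) ≈ 0.552 rad (31.6°).
Interpolate at f = 0.71 with slerp weights a = sin((1−f)δ)/sin δ ≈ 0.304, b = sin(fδ)/sin δ ≈ 0.728.
p = a·p₁ + b·p₂ ≈ (0.942, 0.201, 0.270); φ = arcsin(p_z) ≈ 15.65°, λ = atan2(p_y, p_x) ≈ 12.06°.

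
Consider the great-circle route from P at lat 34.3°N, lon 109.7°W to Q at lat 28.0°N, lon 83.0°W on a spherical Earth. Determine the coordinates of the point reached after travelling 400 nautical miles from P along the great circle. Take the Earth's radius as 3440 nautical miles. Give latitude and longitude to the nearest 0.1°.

Write both endpoints as unit vectors p₁, p₂ with components (cos φ cos λ, cos φ sin λ, sin φ).
The central angle between the endpoints is δ = arccos(p₁·p₂) ≈ 0.412 rad (23.6°). The total great-circle distance is δ·R ≈ 0.412 × 3440 ≈ 1418 nmi, so the target fraction is f = 400/1418 ≈ 0.282.
Interpolate at f ≈ 0.282 with slerp weights a = sin((1−f)δ)/sin δ ≈ 0.728, b = sin(fδ)/sin δ ≈ 0.289.
p = a·p₁ + b·p₂ ≈ (-0.172, -0.820, 0.546); φ = arcsin(p_z) ≈ 33.10°, λ = atan2(p_y, p_x) ≈ -101.82°.

≈ lat 33.1°N, lon 101.8°W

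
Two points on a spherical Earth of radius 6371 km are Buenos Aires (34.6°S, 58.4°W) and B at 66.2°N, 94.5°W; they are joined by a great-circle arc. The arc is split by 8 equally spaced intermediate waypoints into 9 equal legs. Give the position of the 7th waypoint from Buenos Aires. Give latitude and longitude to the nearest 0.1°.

Write both endpoints as unit vectors p₁, p₂ with components (cos φ cos λ, cos φ sin λ, sin φ).
The central angle between the endpoints is δ = arccos(p₁·p₂) ≈ 1.825 rad (104.5°).
Interpolate at f = 7/9 with slerp weights a = sin((1−f)δ)/sin δ ≈ 0.408, b = sin(fδ)/sin δ ≈ 1.021.
p = a·p₁ + b·p₂ ≈ (0.143, -0.697, 0.703); φ = arcsin(p_z) ≈ 44.67°, λ = atan2(p_y, p_x) ≈ -78.36°.

≈ 44.7°N, 78.4°W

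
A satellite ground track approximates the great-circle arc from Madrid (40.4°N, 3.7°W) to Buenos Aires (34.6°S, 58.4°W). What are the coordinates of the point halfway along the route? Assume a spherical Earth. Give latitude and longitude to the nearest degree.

≈ (3°N, 32°W)

The haversine formula gives a central angle δ ≈ 1.577 rad (90.3°) between the endpoints.
Interpolate at f = 1/2 with slerp weights a = sin((1−f)δ)/sin δ ≈ 0.709, b = sin(fδ)/sin δ ≈ 0.709.
p = a·p₁ + b·p₂ ≈ (0.845, -0.532, 0.057); φ = arcsin(p_z) ≈ 3.26°, λ = atan2(p_y, p_x) ≈ -32.20°.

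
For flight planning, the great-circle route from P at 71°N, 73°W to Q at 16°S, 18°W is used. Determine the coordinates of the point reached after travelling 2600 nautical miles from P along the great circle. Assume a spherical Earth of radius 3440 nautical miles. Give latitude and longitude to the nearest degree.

Convert each endpoint to a unit vector on the sphere (x = cos φ cos λ, y = cos φ sin λ, z = sin φ).
The central angle between the endpoints is δ = arccos(p₁·p₂) ≈ 1.652 rad (94.7°). The total great-circle distance is δ·R ≈ 1.652 × 3440 ≈ 5683 nmi, so the target fraction is f = 2600/5683 ≈ 0.458.
Interpolate at f ≈ 0.458 with slerp weights a = sin((1−f)δ)/sin δ ≈ 0.784, b = sin(fδ)/sin δ ≈ 0.688.
p = a·p₁ + b·p₂ ≈ (0.704, -0.448, 0.551); φ = arcsin(p_z) ≈ 33.45°, λ = atan2(p_y, p_x) ≈ -32.50°.

≈ 33°N, 33°W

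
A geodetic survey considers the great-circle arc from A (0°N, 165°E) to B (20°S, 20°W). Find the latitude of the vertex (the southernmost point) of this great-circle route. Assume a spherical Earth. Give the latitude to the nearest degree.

≈ 77°S

The great circle lies in the plane with unit normal n̂ = (p₁ × p₂)/|p₁ × p₂|.
Here n̂_z ≈ +0.233; the vertex latitude is φ_max = arccos|n̂_z| ≈ 76.5°.
Check via Clairaut: cos φ_max = |cos φ₁| · sin C = cos(0.0°)·sin(166.5°) ≈ 0.233, again giving ≈ 76.5°.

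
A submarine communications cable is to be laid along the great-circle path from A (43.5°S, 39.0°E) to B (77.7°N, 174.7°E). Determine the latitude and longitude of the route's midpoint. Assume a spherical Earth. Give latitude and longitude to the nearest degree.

≈ (26°N, 54°E)

The haversine formula gives a central angle δ ≈ 2.471 rad (141.5°) between the endpoints.
Interpolate at f = 1/2 with slerp weights a = sin((1−f)δ)/sin δ ≈ 1.518, b = sin(fδ)/sin δ ≈ 1.518.
p = a·p₁ + b·p₂ ≈ (0.534, 0.723, 0.438); φ = arcsin(p_z) ≈ 26.00°, λ = atan2(p_y, p_x) ≈ 53.56°.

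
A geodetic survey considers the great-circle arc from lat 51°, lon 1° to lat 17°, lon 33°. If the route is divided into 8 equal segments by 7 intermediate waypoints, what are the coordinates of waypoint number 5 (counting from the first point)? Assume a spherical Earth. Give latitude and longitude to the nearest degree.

≈ lat 31°, lon 24°

From cos δ = sin φ₁ sin φ₂ + cos φ₁ cos φ₂ cos Δλ, the central angle is δ ≈ 0.741 rad (42.5°).
Interpolate at f = 5/8 with slerp weights a = sin((1−f)δ)/sin δ ≈ 0.406, b = sin(fδ)/sin δ ≈ 0.662.
p = a·p₁ + b·p₂ ≈ (0.787, 0.349, 0.509); φ = arcsin(p_z) ≈ 30.62°, λ = atan2(p_y, p_x) ≈ 23.94°.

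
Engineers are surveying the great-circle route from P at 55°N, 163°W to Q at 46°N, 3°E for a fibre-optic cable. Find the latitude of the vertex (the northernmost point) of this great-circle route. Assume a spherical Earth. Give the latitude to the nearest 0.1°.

≈ 84.4°N

The great circle lies in the plane with unit normal n̂ = (p₁ × p₂)/|p₁ × p₂|.
Here n̂_z ≈ +0.098; the vertex latitude is φ_max = arccos|n̂_z| ≈ 84.4°.
Check via Clairaut: cos φ_max = |cos φ₁| · sin C = cos(55.0°)·sin(9.9°) ≈ 0.098, again giving ≈ 84.4°.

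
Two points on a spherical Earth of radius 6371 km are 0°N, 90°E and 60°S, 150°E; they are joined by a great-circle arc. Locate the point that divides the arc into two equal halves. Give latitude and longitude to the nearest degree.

Write both endpoints as unit vectors p₁, p₂ with components (cos φ cos λ, cos φ sin λ, sin φ).
The central angle between the endpoints is δ = arccos(p₁·p₂) ≈ 1.318 rad (75.5°).
Interpolate at f = 1/2 with slerp weights a = sin((1−f)δ)/sin δ ≈ 0.632, b = sin(fδ)/sin δ ≈ 0.632.
p = a·p₁ + b·p₂ ≈ (-0.274, 0.791, -0.548); φ = arcsin(p_z) ≈ -33.21°, λ = atan2(p_y, p_x) ≈ 109.11°.

≈ 33°S, 109°E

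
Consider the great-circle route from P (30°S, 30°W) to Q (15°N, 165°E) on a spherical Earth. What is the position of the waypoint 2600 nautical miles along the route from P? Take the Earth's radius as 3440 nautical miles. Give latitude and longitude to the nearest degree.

≈ (51°S, 82°W)

The haversine formula gives a central angle δ ≈ 2.786 rad (159.6°) between the endpoints. The total great-circle distance is δ·R ≈ 2.786 × 3440 ≈ 9584 nmi, so the target fraction is f = 2600/9584 ≈ 0.271.
Interpolate at f ≈ 0.271 with slerp weights a = sin((1−f)δ)/sin δ ≈ 2.574, b = sin(fδ)/sin δ ≈ 1.970.
p = a·p₁ + b·p₂ ≈ (0.093, -0.622, -0.777); φ = arcsin(p_z) ≈ -51.01°, λ = atan2(p_y, p_x) ≈ -81.51°.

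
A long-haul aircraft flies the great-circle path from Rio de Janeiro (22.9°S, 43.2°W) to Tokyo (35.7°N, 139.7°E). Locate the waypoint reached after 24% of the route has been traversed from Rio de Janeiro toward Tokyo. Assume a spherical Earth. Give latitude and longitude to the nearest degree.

≈ 17°N, 50°W

Write both endpoints as unit vectors p₁, p₂ with components (cos φ cos λ, cos φ sin λ, sin φ).
The central angle between the endpoints is δ = arccos(p₁·p₂) ≈ 2.914 rad (167.0°).
Interpolate at f = 0.24 with slerp weights a = sin((1−f)δ)/sin δ ≈ 3.543, b = sin(fδ)/sin δ ≈ 2.852.
p = a·p₁ + b·p₂ ≈ (0.613, -0.737, 0.285); φ = arcsin(p_z) ≈ 16.58°, λ = atan2(p_y, p_x) ≈ -50.22°.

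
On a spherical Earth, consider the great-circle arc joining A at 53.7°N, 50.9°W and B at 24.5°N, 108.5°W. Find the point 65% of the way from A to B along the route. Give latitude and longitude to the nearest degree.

Write both endpoints as unit vectors p₁, p₂ with components (cos φ cos λ, cos φ sin λ, sin φ).
The central angle between the endpoints is δ = arccos(p₁·p₂) ≈ 0.898 rad (51.5°).
Interpolate at f = 0.65 with slerp weights a = sin((1−f)δ)/sin δ ≈ 0.395, b = sin(fδ)/sin δ ≈ 0.705.
p = a·p₁ + b·p₂ ≈ (-0.056, -0.790, 0.611); φ = arcsin(p_z) ≈ 37.65°, λ = atan2(p_y, p_x) ≈ -94.05°.

≈ 38°N, 94°W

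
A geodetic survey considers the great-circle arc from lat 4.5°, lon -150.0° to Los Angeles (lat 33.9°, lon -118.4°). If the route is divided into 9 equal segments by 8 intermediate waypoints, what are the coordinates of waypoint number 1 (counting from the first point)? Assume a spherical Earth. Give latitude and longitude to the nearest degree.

From cos δ = sin φ₁ sin φ₂ + cos φ₁ cos φ₂ cos Δλ, the central angle is δ ≈ 0.725 rad (41.5°).
Interpolate at f = 1/9 with slerp weights a = sin((1−f)δ)/sin δ ≈ 0.906, b = sin(fδ)/sin δ ≈ 0.121.
p = a·p₁ + b·p₂ ≈ (-0.830, -0.540, 0.139); φ = arcsin(p_z) ≈ 7.98°, λ = atan2(p_y, p_x) ≈ -146.95°.

≈ lat 8°, lon -147°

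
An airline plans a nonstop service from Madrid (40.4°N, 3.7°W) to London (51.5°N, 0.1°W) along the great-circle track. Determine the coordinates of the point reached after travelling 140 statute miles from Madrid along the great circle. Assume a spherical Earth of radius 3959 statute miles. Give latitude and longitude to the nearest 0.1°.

Write both endpoints as unit vectors p₁, p₂ with components (cos φ cos λ, cos φ sin λ, sin φ).
The central angle between the endpoints is δ = arccos(p₁·p₂) ≈ 0.199 rad (11.4°). The total great-circle distance is δ·R ≈ 0.199 × 3959 ≈ 786 mi, so the target fraction is f = 140/786 ≈ 0.178.
Interpolate at f ≈ 0.178 with slerp weights a = sin((1−f)δ)/sin δ ≈ 0.824, b = sin(fδ)/sin δ ≈ 0.179.
p = a·p₁ + b·p₂ ≈ (0.738, -0.041, 0.674); φ = arcsin(p_z) ≈ 42.38°, λ = atan2(p_y, p_x) ≈ -3.16°.

≈ 42.4°N, 3.2°W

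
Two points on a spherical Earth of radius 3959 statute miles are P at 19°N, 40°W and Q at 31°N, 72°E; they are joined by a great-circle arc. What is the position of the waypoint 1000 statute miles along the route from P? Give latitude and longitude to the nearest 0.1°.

≈ 27.1°N, 27.0°W

From cos δ = sin φ₁ sin φ₂ + cos φ₁ cos φ₂ cos Δλ, the central angle is δ ≈ 1.707 rad (97.8°). The total great-circle distance is δ·R ≈ 1.707 × 3959 ≈ 6759 mi, so the target fraction is f = 1000/6759 ≈ 0.148.
Interpolate at f ≈ 0.148 with slerp weights a = sin((1−f)δ)/sin δ ≈ 1.003, b = sin(fδ)/sin δ ≈ 0.252.
p = a·p₁ + b·p₂ ≈ (0.793, -0.404, 0.456); φ = arcsin(p_z) ≈ 27.15°, λ = atan2(p_y, p_x) ≈ -26.98°.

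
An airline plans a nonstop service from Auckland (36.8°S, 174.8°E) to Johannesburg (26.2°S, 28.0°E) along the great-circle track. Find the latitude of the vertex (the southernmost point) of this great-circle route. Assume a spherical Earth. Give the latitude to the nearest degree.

The great circle lies in the plane with unit normal n̂ = (p₁ × p₂)/|p₁ × p₂|.
Here n̂_z ≈ -0.418; the vertex latitude is φ_max = arccos|n̂_z| ≈ 65.3°.
Check via Clairaut: cos φ_max = |cos φ₁| · sin C = cos(36.8°)·sin(148.5°) ≈ 0.418, again giving ≈ 65.3°.

≈ 65°S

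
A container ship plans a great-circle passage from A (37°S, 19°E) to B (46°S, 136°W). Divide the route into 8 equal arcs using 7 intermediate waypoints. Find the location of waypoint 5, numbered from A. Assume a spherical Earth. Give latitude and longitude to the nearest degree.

Write both endpoints as unit vectors p₁, p₂ with components (cos φ cos λ, cos φ sin λ, sin φ).
The central angle between the endpoints is δ = arccos(p₁·p₂) ≈ 1.641 rad (94.0°).
Interpolate at f = 5/8 with slerp weights a = sin((1−f)δ)/sin δ ≈ 0.579, b = sin(fδ)/sin δ ≈ 0.857.
p = a·p₁ + b·p₂ ≈ (0.009, -0.263, -0.965); φ = arcsin(p_z) ≈ -74.74°, λ = atan2(p_y, p_x) ≈ -88.12°.

≈ (75°S, 88°W)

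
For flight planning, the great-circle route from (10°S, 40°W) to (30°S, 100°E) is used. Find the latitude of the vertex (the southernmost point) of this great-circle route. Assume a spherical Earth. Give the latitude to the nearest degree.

The great circle lies in the plane with unit normal n̂ = (p₁ × p₂)/|p₁ × p₂|.
Here n̂_z ≈ +0.665; the vertex latitude is φ_max = arccos|n̂_z| ≈ 48.3°.
Check via Clairaut: cos φ_max = |cos φ₁| · sin C = cos(10.0°)·sin(137.5°) ≈ 0.665, again giving ≈ 48.3°.

≈ 48°S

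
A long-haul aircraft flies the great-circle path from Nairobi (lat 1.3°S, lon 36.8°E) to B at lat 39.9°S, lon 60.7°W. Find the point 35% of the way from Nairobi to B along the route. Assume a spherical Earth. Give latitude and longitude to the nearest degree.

Convert each endpoint to a unit vector on the sphere (x = cos φ cos λ, y = cos φ sin λ, z = sin φ).
The central angle between the endpoints is δ = arccos(p₁·p₂) ≈ 1.656 rad (94.9°).
Interpolate at f = 0.35 with slerp weights a = sin((1−f)δ)/sin δ ≈ 0.884, b = sin(fδ)/sin δ ≈ 0.550.
p = a·p₁ + b·p₂ ≈ (0.914, 0.161, -0.373); φ = arcsin(p_z) ≈ -21.88°, λ = atan2(p_y, p_x) ≈ 10.01°.

≈ lat 22°S, lon 10°E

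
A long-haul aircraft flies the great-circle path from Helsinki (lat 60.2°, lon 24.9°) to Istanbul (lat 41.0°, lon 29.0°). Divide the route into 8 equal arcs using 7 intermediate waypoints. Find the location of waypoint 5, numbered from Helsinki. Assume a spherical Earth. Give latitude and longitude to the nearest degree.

≈ lat 48°, lon 28°

The haversine formula gives a central angle δ ≈ 0.338 rad (19.4°) between the endpoints.
Interpolate at f = 5/8 with slerp weights a = sin((1−f)δ)/sin δ ≈ 0.381, b = sin(fδ)/sin δ ≈ 0.632.
p = a·p₁ + b·p₂ ≈ (0.589, 0.311, 0.746); φ = arcsin(p_z) ≈ 48.22°, λ = atan2(p_y, p_x) ≈ 27.84°.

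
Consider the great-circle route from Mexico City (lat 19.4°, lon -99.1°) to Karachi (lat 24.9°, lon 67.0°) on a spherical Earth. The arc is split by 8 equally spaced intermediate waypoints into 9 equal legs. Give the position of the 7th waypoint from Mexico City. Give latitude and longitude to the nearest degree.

Write both endpoints as unit vectors p₁, p₂ with components (cos φ cos λ, cos φ sin λ, sin φ).
The central angle between the endpoints is δ = arccos(p₁·p₂) ≈ 2.333 rad (133.7°).
Interpolate at f = 7/9 with slerp weights a = sin((1−f)δ)/sin δ ≈ 0.685, b = sin(fδ)/sin δ ≈ 1.342.
p = a·p₁ + b·p₂ ≈ (0.373, 0.482, 0.793); φ = arcsin(p_z) ≈ 52.43°, λ = atan2(p_y, p_x) ≈ 52.25°.

≈ lat 52°, lon 52°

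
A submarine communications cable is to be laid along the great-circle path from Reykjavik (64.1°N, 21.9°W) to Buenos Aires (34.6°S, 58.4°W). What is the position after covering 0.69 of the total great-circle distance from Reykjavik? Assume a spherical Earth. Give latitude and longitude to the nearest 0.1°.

From cos δ = sin φ₁ sin φ₂ + cos φ₁ cos φ₂ cos Δλ, the central angle is δ ≈ 1.794 rad (102.8°).
Interpolate at f = 0.69 with slerp weights a = sin((1−f)δ)/sin δ ≈ 0.542, b = sin(fδ)/sin δ ≈ 0.969.
p = a·p₁ + b·p₂ ≈ (0.638, -0.768, -0.063); φ = arcsin(p_z) ≈ -3.63°, λ = atan2(p_y, p_x) ≈ -50.30°.

≈ 3.6°S, 50.3°W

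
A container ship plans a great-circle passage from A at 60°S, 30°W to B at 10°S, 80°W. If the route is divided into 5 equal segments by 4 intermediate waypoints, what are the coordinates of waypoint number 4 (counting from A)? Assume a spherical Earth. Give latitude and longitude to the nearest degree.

From cos δ = sin φ₁ sin φ₂ + cos φ₁ cos φ₂ cos Δλ, the central angle is δ ≈ 1.085 rad (62.2°).
Interpolate at f = 4/5 with slerp weights a = sin((1−f)δ)/sin δ ≈ 0.243, b = sin(fδ)/sin δ ≈ 0.863.
p = a·p₁ + b·p₂ ≈ (0.253, -0.898, -0.361); φ = arcsin(p_z) ≈ -21.14°, λ = atan2(p_y, p_x) ≈ -74.26°.

≈ 21°S, 74°W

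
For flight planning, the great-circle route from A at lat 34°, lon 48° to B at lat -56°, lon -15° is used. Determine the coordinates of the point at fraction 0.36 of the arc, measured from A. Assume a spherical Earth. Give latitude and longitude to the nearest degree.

Convert each endpoint to a unit vector on the sphere (x = cos φ cos λ, y = cos φ sin λ, z = sin φ).
The central angle between the endpoints is δ = arccos(p₁·p₂) ≈ 1.827 rad (104.7°).
Interpolate at f = 0.36 with slerp weights a = sin((1−f)δ)/sin δ ≈ 0.951, b = sin(fδ)/sin δ ≈ 0.632.
p = a·p₁ + b·p₂ ≈ (0.869, 0.495, 0.008); φ = arcsin(p_z) ≈ 0.47°, λ = atan2(p_y, p_x) ≈ 29.65°.

≈ lat 0°, lon 30°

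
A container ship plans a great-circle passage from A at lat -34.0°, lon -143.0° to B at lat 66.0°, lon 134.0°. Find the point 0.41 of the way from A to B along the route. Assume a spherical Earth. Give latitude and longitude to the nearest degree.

≈ lat 10°, lon -163°

Convert each endpoint to a unit vector on the sphere (x = cos φ cos λ, y = cos φ sin λ, z = sin φ).
The central angle between the endpoints is δ = arccos(p₁·p₂) ≈ 2.060 rad (118.0°).
Interpolate at f = 0.41 with slerp weights a = sin((1−f)δ)/sin δ ≈ 1.062, b = sin(fδ)/sin δ ≈ 0.847.
p = a·p₁ + b·p₂ ≈ (-0.942, -0.282, 0.180); φ = arcsin(p_z) ≈ 10.36°, λ = atan2(p_y, p_x) ≈ -163.34°.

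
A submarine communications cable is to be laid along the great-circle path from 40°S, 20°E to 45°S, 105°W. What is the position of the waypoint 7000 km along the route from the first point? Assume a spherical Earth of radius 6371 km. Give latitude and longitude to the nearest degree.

≈ 58°S, 83°W

Convert each endpoint to a unit vector on the sphere (x = cos φ cos λ, y = cos φ sin λ, z = sin φ).
The central angle between the endpoints is δ = arccos(p₁·p₂) ≈ 1.426 rad (81.7°). The total great-circle distance is δ·R ≈ 1.426 × 6371 ≈ 9088 km, so the target fraction is f = 7000/9088 ≈ 0.770.
Interpolate at f ≈ 0.770 with slerp weights a = sin((1−f)δ)/sin δ ≈ 0.325, b = sin(fδ)/sin δ ≈ 0.900.
p = a·p₁ + b·p₂ ≈ (0.069, -0.529, -0.845); φ = arcsin(p_z) ≈ -57.72°, λ = atan2(p_y, p_x) ≈ -82.53°.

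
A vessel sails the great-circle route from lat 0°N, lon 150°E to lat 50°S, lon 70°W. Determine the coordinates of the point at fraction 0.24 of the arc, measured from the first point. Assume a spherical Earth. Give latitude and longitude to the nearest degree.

≈ lat 25°S, lon 165°E

The haversine formula gives a central angle δ ≈ 2.086 rad (119.5°) between the endpoints.
Interpolate at f = 0.24 with slerp weights a = sin((1−f)δ)/sin δ ≈ 1.149, b = sin(fδ)/sin δ ≈ 0.551.
p = a·p₁ + b·p₂ ≈ (-0.874, 0.241, -0.422); φ = arcsin(p_z) ≈ -24.99°, λ = atan2(p_y, p_x) ≈ 164.56°.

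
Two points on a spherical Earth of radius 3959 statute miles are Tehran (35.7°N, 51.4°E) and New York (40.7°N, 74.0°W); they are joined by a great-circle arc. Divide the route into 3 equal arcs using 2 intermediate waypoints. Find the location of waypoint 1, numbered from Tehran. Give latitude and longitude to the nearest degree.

Write both endpoints as unit vectors p₁, p₂ with components (cos φ cos λ, cos φ sin λ, sin φ).
The central angle between the endpoints is δ = arccos(p₁·p₂) ≈ 1.547 rad (88.6°).
Interpolate at f = 1/3 with slerp weights a = sin((1−f)δ)/sin δ ≈ 0.858, b = sin(fδ)/sin δ ≈ 0.493.
p = a·p₁ + b·p₂ ≈ (0.538, 0.185, 0.822); φ = arcsin(p_z) ≈ 55.33°, λ = atan2(p_y, p_x) ≈ 19.00°.

≈ (55°N, 19°E)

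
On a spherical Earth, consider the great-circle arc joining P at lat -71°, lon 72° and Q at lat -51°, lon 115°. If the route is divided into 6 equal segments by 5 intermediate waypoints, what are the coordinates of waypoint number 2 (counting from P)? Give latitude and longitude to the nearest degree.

Write both endpoints as unit vectors p₁, p₂ with components (cos φ cos λ, cos φ sin λ, sin φ).
The central angle between the endpoints is δ = arccos(p₁·p₂) ≈ 0.485 rad (27.8°).
Interpolate at f = 2/6 with slerp weights a = sin((1−f)δ)/sin δ ≈ 0.682, b = sin(fδ)/sin δ ≈ 0.345.
p = a·p₁ + b·p₂ ≈ (-0.023, 0.408, -0.913); φ = arcsin(p_z) ≈ -65.88°, λ = atan2(p_y, p_x) ≈ 93.26°.

≈ lat -66°, lon 93°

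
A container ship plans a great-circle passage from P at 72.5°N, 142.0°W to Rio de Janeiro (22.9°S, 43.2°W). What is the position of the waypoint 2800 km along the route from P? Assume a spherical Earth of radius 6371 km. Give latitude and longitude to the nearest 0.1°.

≈ 59.9°N, 83.9°W

Convert each endpoint to a unit vector on the sphere (x = cos φ cos λ, y = cos φ sin λ, z = sin φ).
The central angle between the endpoints is δ = arccos(p₁·p₂) ≈ 1.997 rad (114.4°). The total great-circle distance is δ·R ≈ 1.997 × 6371 ≈ 12723 km, so the target fraction is f = 2800/12723 ≈ 0.220.
Interpolate at f ≈ 0.220 with slerp weights a = sin((1−f)δ)/sin δ ≈ 1.098, b = sin(fδ)/sin δ ≈ 0.467.
p = a·p₁ + b·p₂ ≈ (0.054, -0.498, 0.866); φ = arcsin(p_z) ≈ 59.94°, λ = atan2(p_y, p_x) ≈ -83.86°.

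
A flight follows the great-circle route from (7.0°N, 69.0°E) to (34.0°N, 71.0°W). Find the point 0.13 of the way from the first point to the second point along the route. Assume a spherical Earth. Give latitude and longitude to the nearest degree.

Write both endpoints as unit vectors p₁, p₂ with components (cos φ cos λ, cos φ sin λ, sin φ).
The central angle between the endpoints is δ = arccos(p₁·p₂) ≈ 2.168 rad (124.2°).
Interpolate at f = 0.13 with slerp weights a = sin((1−f)δ)/sin δ ≈ 1.150, b = sin(fδ)/sin δ ≈ 0.336.
p = a·p₁ + b·p₂ ≈ (0.500, 0.802, 0.328); φ = arcsin(p_z) ≈ 19.16°, λ = atan2(p_y, p_x) ≈ 58.06°.

≈ (19°N, 58°E)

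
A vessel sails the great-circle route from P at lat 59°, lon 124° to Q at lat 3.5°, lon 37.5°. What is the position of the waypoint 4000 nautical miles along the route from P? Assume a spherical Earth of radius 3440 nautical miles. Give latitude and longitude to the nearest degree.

From cos δ = sin φ₁ sin φ₂ + cos φ₁ cos φ₂ cos Δλ, the central angle is δ ≈ 1.487 rad (85.2°). The total great-circle distance is δ·R ≈ 1.487 × 3440 ≈ 5115 nmi, so the target fraction is f = 4000/5115 ≈ 0.782.
Interpolate at f ≈ 0.782 with slerp weights a = sin((1−f)δ)/sin δ ≈ 0.320, b = sin(fδ)/sin δ ≈ 0.921.
p = a·p₁ + b·p₂ ≈ (0.637, 0.696, 0.330); φ = arcsin(p_z) ≈ 19.28°, λ = atan2(p_y, p_x) ≈ 47.53°.

≈ lat 19°, lon 48°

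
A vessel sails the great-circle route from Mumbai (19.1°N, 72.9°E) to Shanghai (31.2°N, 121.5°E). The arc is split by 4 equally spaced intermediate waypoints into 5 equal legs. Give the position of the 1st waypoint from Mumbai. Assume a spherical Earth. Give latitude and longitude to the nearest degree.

≈ (23°N, 82°E)

The haversine formula gives a central angle δ ≈ 0.790 rad (45.2°) between the endpoints.
Interpolate at f = 1/5 with slerp weights a = sin((1−f)δ)/sin δ ≈ 0.832, b = sin(fδ)/sin δ ≈ 0.221.
p = a·p₁ + b·p₂ ≈ (0.132, 0.913, 0.387); φ = arcsin(p_z) ≈ 22.76°, λ = atan2(p_y, p_x) ≈ 81.77°.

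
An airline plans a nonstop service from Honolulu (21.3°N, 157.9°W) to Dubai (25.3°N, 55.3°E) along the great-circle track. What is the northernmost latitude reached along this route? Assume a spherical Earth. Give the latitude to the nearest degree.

≈ 56°N

The great circle lies in the plane with unit normal n̂ = (p₁ × p₂)/|p₁ × p₂|.
Here n̂_z ≈ -0.552; the vertex latitude is φ_max = arccos|n̂_z| ≈ 56.5°.
Check via Clairaut: cos φ_max = |cos φ₁| · sin C = cos(21.3°)·sin(36.3°) ≈ 0.552, again giving ≈ 56.5°.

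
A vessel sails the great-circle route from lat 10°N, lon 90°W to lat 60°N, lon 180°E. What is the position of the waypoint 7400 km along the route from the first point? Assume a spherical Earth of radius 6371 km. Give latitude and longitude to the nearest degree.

≈ lat 58°N, lon 151°W

From cos δ = sin φ₁ sin φ₂ + cos φ₁ cos φ₂ cos Δλ, the central angle is δ ≈ 1.420 rad (81.4°). The total great-circle distance is δ·R ≈ 1.420 × 6371 ≈ 9046 km, so the target fraction is f = 7400/9046 ≈ 0.818.
Interpolate at f ≈ 0.818 with slerp weights a = sin((1−f)δ)/sin δ ≈ 0.258, b = sin(fδ)/sin δ ≈ 0.928.
p = a·p₁ + b·p₂ ≈ (-0.464, -0.254, 0.849); φ = arcsin(p_z) ≈ 58.05°, λ = atan2(p_y, p_x) ≈ -151.26°.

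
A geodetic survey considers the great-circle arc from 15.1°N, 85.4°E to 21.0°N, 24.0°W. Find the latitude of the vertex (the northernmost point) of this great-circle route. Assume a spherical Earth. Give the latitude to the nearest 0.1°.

≈ 29.7°N

The great circle lies in the plane with unit normal n̂ = (p₁ × p₂)/|p₁ × p₂|.
Here n̂_z ≈ -0.869; the vertex latitude is φ_max = arccos|n̂_z| ≈ 29.7°.
Check via Clairaut: cos φ_max = |cos φ₁| · sin C = cos(15.1°)·sin(64.1°) ≈ 0.869, again giving ≈ 29.7°.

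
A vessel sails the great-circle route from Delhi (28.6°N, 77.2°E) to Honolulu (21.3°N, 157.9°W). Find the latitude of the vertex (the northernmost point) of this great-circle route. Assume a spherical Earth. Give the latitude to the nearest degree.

The great circle lies in the plane with unit normal n̂ = (p₁ × p₂)/|p₁ × p₂|.
Here n̂_z ≈ +0.702; the vertex latitude is φ_max = arccos|n̂_z| ≈ 45.4°.

≈ 45°N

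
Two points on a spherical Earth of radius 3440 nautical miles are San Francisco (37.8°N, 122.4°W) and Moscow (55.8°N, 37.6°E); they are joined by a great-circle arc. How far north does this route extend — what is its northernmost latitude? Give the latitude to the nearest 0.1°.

≈ 81.2°N

The great circle lies in the plane with unit normal n̂ = (p₁ × p₂)/|p₁ × p₂|.
Here n̂_z ≈ +0.153; the vertex latitude is φ_max = arccos|n̂_z| ≈ 81.2°.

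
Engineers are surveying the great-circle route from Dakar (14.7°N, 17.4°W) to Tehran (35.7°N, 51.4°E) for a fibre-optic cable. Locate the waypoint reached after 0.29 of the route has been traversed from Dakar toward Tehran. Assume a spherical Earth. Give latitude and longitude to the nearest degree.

Write both endpoints as unit vectors p₁, p₂ with components (cos φ cos λ, cos φ sin λ, sin φ).
The central angle between the endpoints is δ = arccos(p₁·p₂) ≈ 1.124 rad (64.4°).
Interpolate at f = 0.29 with slerp weights a = sin((1−f)δ)/sin δ ≈ 0.794, b = sin(fδ)/sin δ ≈ 0.355.
p = a·p₁ + b·p₂ ≈ (0.913, -0.004, 0.409); φ = arcsin(p_z) ≈ 24.12°, λ = atan2(p_y, p_x) ≈ -0.27°.

≈ (24°N, 0°E)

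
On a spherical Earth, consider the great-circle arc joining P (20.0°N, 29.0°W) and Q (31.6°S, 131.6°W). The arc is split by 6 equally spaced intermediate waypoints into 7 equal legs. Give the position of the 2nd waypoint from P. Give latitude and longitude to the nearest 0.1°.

Write both endpoints as unit vectors p₁, p₂ with components (cos φ cos λ, cos φ sin λ, sin φ).
The central angle between the endpoints is δ = arccos(p₁·p₂) ≈ 1.932 rad (110.7°).
Interpolate at f = 2/7 with slerp weights a = sin((1−f)δ)/sin δ ≈ 1.050, b = sin(fδ)/sin δ ≈ 0.561.
p = a·p₁ + b·p₂ ≈ (0.546, -0.835, 0.065); φ = arcsin(p_z) ≈ 3.74°, λ = atan2(p_y, p_x) ≈ -56.85°.

≈ (3.7°N, 56.8°W)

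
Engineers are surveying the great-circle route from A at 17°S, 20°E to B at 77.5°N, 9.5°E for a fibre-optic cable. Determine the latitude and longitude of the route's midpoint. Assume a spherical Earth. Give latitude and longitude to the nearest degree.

≈ 30°N, 18°E

The haversine formula gives a central angle δ ≈ 1.653 rad (94.7°) between the endpoints.
Interpolate at f = 1/2 with slerp weights a = sin((1−f)δ)/sin δ ≈ 0.738, b = sin(fδ)/sin δ ≈ 0.738.
p = a·p₁ + b·p₂ ≈ (0.821, 0.268, 0.505); φ = arcsin(p_z) ≈ 30.31°, λ = atan2(p_y, p_x) ≈ 18.07°.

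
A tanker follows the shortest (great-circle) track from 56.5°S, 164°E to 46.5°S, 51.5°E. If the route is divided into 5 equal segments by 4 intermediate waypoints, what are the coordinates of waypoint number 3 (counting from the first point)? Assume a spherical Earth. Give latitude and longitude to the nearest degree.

≈ 64°S, 85°E

Write both endpoints as unit vectors p₁, p₂ with components (cos φ cos λ, cos φ sin λ, sin φ).
The central angle between the endpoints is δ = arccos(p₁·p₂) ≈ 1.093 rad (62.6°).
Interpolate at f = 3/5 with slerp weights a = sin((1−f)δ)/sin δ ≈ 0.477, b = sin(fδ)/sin δ ≈ 0.687.
p = a·p₁ + b·p₂ ≈ (0.041, 0.443, -0.896); φ = arcsin(p_z) ≈ -63.61°, λ = atan2(p_y, p_x) ≈ 84.67°.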